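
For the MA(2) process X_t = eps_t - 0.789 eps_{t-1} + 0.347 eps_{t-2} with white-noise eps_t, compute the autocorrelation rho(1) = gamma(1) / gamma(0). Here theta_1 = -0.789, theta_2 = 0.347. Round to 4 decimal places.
\rho(1) = -0.6098

For an MA(q) process with theta_0 = 1, the autocovariance is
  gamma(k) = sigma^2 * sum_{i=0..q-k} theta_i * theta_{i+k},
and rho(k) = gamma(k) / gamma(0). Sigma^2 cancels.
  numerator   = (1)*(-0.789) + (-0.789)*(0.347) = -1.062783.
  denominator = (1)^2 + (-0.789)^2 + (0.347)^2 = 1.74293.
  rho(1) = -1.062783 / 1.74293 = -0.6098.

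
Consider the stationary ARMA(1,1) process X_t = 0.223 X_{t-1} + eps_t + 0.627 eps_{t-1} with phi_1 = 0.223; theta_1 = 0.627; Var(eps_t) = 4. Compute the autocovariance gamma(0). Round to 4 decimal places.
\gamma(0) = 7.0412

Multiply the model equation by X_{t-k} and take expectations. With theta_0 = psi_0 = 1 and psi_j the MA(infinity) weights, this gives
  gamma(k) - sum_i phi_i gamma(k-i) = c_k,
  c_k = sigma^2 * sum_{j=k..q} theta_j psi_{j-k}   (c_k = 0 for k > q),
using gamma(-m) = gamma(m).
psi-weights needed (psi_j = theta_j + sum_i phi_i psi_{j-i}):
  psi_1 = theta_1 + phi_1 = 0.627 + (0.223) = 0.85
Right-hand sides:
  c_0 = sigma^2 (1 + theta_1 psi_1) = 4 * (1 + (0.627)(0.85)) = 4 * 1.53295 = 6.1318
  c_1 = sigma^2 theta_1 = 4 * (0.627) = 2.508
  c_2 = 0
Equations for k = 0 and k = 1 (AR order 1):
  gamma(0) = phi_1 gamma(1) + c_0
  gamma(1) = phi_1 gamma(0) + c_1
Substituting the second into the first: gamma(0) (1 - phi_1^2) = c_0 + phi_1 c_1, so
  gamma(0) = (c_0 + phi_1 c_1) / (1 - phi_1^2) = (6.1318 + (0.223)(2.508)) / (1 - (0.223)^2) = 6.691084 / 0.950271 = 7.041238.
Therefore gamma(0) = 7.0412 (to 4 decimal places).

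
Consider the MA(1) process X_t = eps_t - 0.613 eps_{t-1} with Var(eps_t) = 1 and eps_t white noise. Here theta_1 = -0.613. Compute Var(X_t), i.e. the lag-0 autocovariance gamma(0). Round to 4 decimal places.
\gamma(0) = 1.3758

For an MA(q) process X_t = eps_t + sum_i theta_i eps_{t-i} with
Var(eps_t) = sigma^2, the variance is
  gamma(0) = sigma^2 * (1 + sum_i theta_i^2).
  sum_i theta_i^2 = (-0.613)^2 = 0.375769.
  gamma(0) = 1 * (1 + 0.375769) = 1 * 1.375769 = 1.375769, which rounds to 1.3758.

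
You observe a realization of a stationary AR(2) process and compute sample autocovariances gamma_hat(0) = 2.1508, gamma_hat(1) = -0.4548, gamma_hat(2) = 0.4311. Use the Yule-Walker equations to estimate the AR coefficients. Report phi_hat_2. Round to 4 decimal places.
\hat\phi_{2} = 0.1630

The Yule-Walker equations for an AR(p) process read, in matrix form,
  Gamma_p phi = r_p,   with   (Gamma_p)_{ij} = gamma(|i - j|),
                       (r_p)_i = gamma(i),   i,j = 1..p.
Substitute the sample gammas (Toeplitz matrix and right-hand side of size 2):
  Gamma_p = [[2.1508, -0.4548], [-0.4548, 2.1508]]
  r_p     = [-0.4548, 0.4311]
Written out:
  2.1508 phi_1 - 0.4548 phi_2 = -0.4548
  -0.4548 phi_1 + 2.1508 phi_2 = 0.4311
Solve by Cramer's rule:
  det = gamma(0)^2 - gamma(1)^2 = (2.1508)^2 - (-0.4548)^2 = 4.62594064 - 0.20684304 = 4.4190976
  phi_hat_1 = [gamma(1) gamma(0) - gamma(1) gamma(2)] / det = [(-0.4548)(2.1508) - (-0.4548)(0.4311)] / 4.4190976 = -0.78211956 / 4.4190976 = -0.177
  phi_hat_2 = [gamma(0) gamma(2) - gamma(1)^2] / det = [(2.1508)(0.4311) - (-0.4548)^2] / 4.4190976 = 0.72036684 / 4.4190976 = 0.163
So phi_hat = [-0.1770, 0.1630].
Therefore phi_hat_2 = 0.1630.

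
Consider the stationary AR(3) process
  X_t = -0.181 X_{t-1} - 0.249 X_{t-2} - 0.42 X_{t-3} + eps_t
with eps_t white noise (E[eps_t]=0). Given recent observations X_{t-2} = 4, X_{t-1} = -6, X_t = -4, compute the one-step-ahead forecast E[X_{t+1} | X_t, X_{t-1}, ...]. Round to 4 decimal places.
E[X_{t+1} \mid \mathcal F_t] = 0.5380

For an AR(p) model X_t = c + sum_i phi_i X_{t-i} + eps_t, the
one-step-ahead conditional mean is
  E[X_{t+1} | X_t, ...] = c + sum_i phi_i X_{t+1-i}.
Substitute known values:
  E[X_{t+1} | ...] = (-0.181) * (-4) + (-0.249) * (-6) + (-0.42) * (4)
                   = 0.5380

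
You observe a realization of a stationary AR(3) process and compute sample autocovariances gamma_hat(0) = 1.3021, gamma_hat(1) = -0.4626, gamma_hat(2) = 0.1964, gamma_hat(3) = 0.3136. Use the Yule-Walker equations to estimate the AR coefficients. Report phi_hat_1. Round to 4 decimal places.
\hat\phi_{1} = -0.3550

The Yule-Walker equations for an AR(p) process read, in matrix form,
  Gamma_p phi = r_p,   with   (Gamma_p)_{ij} = gamma(|i - j|),
                       (r_p)_i = gamma(i),   i,j = 1..p.
Substitute the sample gammas (Toeplitz matrix and right-hand side of size 3):
  Gamma_p = [[1.3021, -0.4626, 0.1964], [-0.4626, 1.3021, -0.4626], [0.1964, -0.4626, 1.3021]]
  r_p     = [-0.4626, 0.1964, 0.3136]
Written out (R1..R3):
  (R1) 1.3021 phi_1 - 0.4626 phi_2 + 0.1964 phi_3 = -0.4626
  (R2) -0.4626 phi_1 + 1.3021 phi_2 - 0.4626 phi_3 = 0.1964
  (R3) 0.1964 phi_1 - 0.4626 phi_2 + 1.3021 phi_3 = 0.3136
Gaussian elimination:
  R2 <- R2 - (-0.4626/1.3021) R1 = R2 - (-0.355272) R1:  1.137751 phi_2 - 0.392825 phi_3 = 0.032051
  R3 <- R3 - (0.1964/1.3021) R1 = R3 - (0.150833) R1:  -0.392825 phi_2 + 1.272476 phi_3 = 0.383375
  R3 <- R3 - (-0.392825/1.137751) R2 = R3 - (-0.345264) R2:  1.136848 phi_3 = 0.394442
Back-substitution:
  phi_hat_3 = 0.394442 / 1.136848 = 0.346961
  phi_hat_2 = (0.032051 - (-0.392825)(0.346961)) / 1.137751 = 0.147964
  phi_hat_1 = (-0.4626 - (-0.4626)(0.147964) - (0.1964)(0.346961)) / 1.3021 = -0.355038
So phi_hat = [-0.3550, 0.1480, 0.3470].
Therefore phi_hat_1 = -0.3550.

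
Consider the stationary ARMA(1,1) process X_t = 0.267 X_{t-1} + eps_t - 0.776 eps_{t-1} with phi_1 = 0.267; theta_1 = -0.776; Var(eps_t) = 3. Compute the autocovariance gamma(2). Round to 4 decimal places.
\gamma(2) = -0.3480

Multiply the model equation by X_{t-k} and take expectations. With theta_0 = psi_0 = 1 and psi_j the MA(infinity) weights, this gives
  gamma(k) - sum_i phi_i gamma(k-i) = c_k,
  c_k = sigma^2 * sum_{j=k..q} theta_j psi_{j-k}   (c_k = 0 for k > q),
using gamma(-m) = gamma(m).
psi-weights needed (psi_j = theta_j + sum_i phi_i psi_{j-i}):
  psi_1 = theta_1 + phi_1 = -0.776 + (0.267) = -0.509
Right-hand sides:
  c_0 = sigma^2 (1 + theta_1 psi_1) = 3 * (1 + (-0.776)(-0.509)) = 3 * 1.394984 = 4.184952
  c_1 = sigma^2 theta_1 = 3 * (-0.776) = -2.328
  c_2 = 0
Equations for k = 0 and k = 1 (AR order 1):
  gamma(0) = phi_1 gamma(1) + c_0
  gamma(1) = phi_1 gamma(0) + c_1
Substituting the second into the first: gamma(0) (1 - phi_1^2) = c_0 + phi_1 c_1, so
  gamma(0) = (c_0 + phi_1 c_1) / (1 - phi_1^2) = (4.184952 + (0.267)(-2.328)) / (1 - (0.267)^2) = 3.563376 / 0.928711 = 3.836905.
  gamma(1) = phi_1 gamma(0) + c_1 = (0.267)(3.836905) + (-2.328) = -1.303546.
For k = 2 (> q): gamma(2) = phi_1 gamma(1) = (0.267)(-1.303546) = -0.348047.
Therefore gamma(2) = -0.3480 (to 4 decimal places).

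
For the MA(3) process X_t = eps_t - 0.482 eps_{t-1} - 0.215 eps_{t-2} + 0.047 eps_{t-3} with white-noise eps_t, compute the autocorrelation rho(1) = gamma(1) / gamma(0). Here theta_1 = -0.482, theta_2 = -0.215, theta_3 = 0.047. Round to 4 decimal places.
\rho(1) = -0.3033

For an MA(q) process with theta_0 = 1, the autocovariance is
  gamma(k) = sigma^2 * sum_{i=0..q-k} theta_i * theta_{i+k},
and rho(k) = gamma(k) / gamma(0). Sigma^2 cancels.
  numerator   = (1)*(-0.482) + (-0.482)*(-0.215) + (-0.215)*(0.047) = -0.388475.
  denominator = (1)^2 + (-0.482)^2 + (-0.215)^2 + (0.047)^2 = 1.280758.
  rho(1) = -0.388475 / 1.280758 = -0.3033.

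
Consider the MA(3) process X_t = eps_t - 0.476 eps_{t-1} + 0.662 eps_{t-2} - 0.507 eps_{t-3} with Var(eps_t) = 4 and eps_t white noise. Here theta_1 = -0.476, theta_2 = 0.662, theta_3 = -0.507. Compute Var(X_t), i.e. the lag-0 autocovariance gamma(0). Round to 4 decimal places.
\gamma(0) = 7.6875

For an MA(q) process X_t = eps_t + sum_i theta_i eps_{t-i} with
Var(eps_t) = sigma^2, the variance is
  gamma(0) = sigma^2 * (1 + sum_i theta_i^2).
  sum_i theta_i^2 = (-0.476)^2 + (0.662)^2 + (-0.507)^2 = 0.226576 + 0.438244 + 0.257049 = 0.921869.
  gamma(0) = 4 * (1 + 0.921869) = 4 * 1.921869 = 7.687476, which rounds to 7.6875.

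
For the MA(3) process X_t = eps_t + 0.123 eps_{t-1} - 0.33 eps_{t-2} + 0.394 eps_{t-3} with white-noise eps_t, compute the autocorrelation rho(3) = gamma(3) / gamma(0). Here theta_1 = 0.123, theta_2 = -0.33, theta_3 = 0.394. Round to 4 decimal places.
\rho(3) = 0.3080

For an MA(q) process with theta_0 = 1, the autocovariance is
  gamma(k) = sigma^2 * sum_{i=0..q-k} theta_i * theta_{i+k},
and rho(k) = gamma(k) / gamma(0). Sigma^2 cancels.
  numerator   = (1)*(0.394) = 0.394.
  denominator = (1)^2 + (0.123)^2 + (-0.33)^2 + (0.394)^2 = 1.279265.
  rho(3) = 0.394 / 1.279265 = 0.3080.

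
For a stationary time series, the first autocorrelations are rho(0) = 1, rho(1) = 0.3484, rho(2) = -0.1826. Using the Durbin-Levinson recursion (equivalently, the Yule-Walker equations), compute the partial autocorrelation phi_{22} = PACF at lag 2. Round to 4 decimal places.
\phi_{22} = -0.3460

The PACF at lag k is phi_{kk}, the last component of the solution
to the Yule-Walker system G_k phi = r_k where
  (G_k)_{ij} = rho(|i - j|), (r_k)_i = rho(i), i,j = 1..k.
Equivalently, Durbin-Levinson gives phi_{kk} iteratively:
  phi_{11} = rho(1)
  phi_{kk} = [rho(k) - sum_{j=1..k-1} phi_{k-1,j} rho(k-j)]
            / [1 - sum_{j=1..k-1} phi_{k-1,j} rho(j)],
  phi_{k,j} = phi_{k-1,j} - phi_{kk} phi_{k-1,k-j},  j = 1..k-1.
Step k = 1:
  phi_11 = rho(1) = 0.3484.
Step k = 2:
  phi_22 = [rho(2) - phi_11 rho(1)] / [1 - phi_11 rho(1)] = [-0.1826 - (0.3484)(0.3484)] / [1 - (0.3484)(0.3484)]
         = -0.30398256 / 0.87861744 = -0.346.
Therefore phi_{22} = -0.3460.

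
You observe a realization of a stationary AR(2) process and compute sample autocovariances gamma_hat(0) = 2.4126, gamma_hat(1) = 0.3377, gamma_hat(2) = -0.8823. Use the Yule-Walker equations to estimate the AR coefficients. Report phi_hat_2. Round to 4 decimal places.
\hat\phi_{2} = -0.3930

The Yule-Walker equations for an AR(p) process read, in matrix form,
  Gamma_p phi = r_p,   with   (Gamma_p)_{ij} = gamma(|i - j|),
                       (r_p)_i = gamma(i),   i,j = 1..p.
Substitute the sample gammas (Toeplitz matrix and right-hand side of size 2):
  Gamma_p = [[2.4126, 0.3377], [0.3377, 2.4126]]
  r_p     = [0.3377, -0.8823]
Written out:
  2.4126 phi_1 + 0.3377 phi_2 = 0.3377
  0.3377 phi_1 + 2.4126 phi_2 = -0.8823
Solve by Cramer's rule:
  det = gamma(0)^2 - gamma(1)^2 = (2.4126)^2 - (0.3377)^2 = 5.82063876 - 0.11404129 = 5.70659747
  phi_hat_1 = [gamma(1) gamma(0) - gamma(1) gamma(2)] / det = [(0.3377)(2.4126) - (0.3377)(-0.8823)] / 5.70659747 = 1.11268773 / 5.70659747 = 0.195
  phi_hat_2 = [gamma(0) gamma(2) - gamma(1)^2] / det = [(2.4126)(-0.8823) - (0.3377)^2] / 5.70659747 = -2.24267827 / 5.70659747 = -0.393
So phi_hat = [0.1950, -0.3930].
Therefore phi_hat_2 = -0.3930.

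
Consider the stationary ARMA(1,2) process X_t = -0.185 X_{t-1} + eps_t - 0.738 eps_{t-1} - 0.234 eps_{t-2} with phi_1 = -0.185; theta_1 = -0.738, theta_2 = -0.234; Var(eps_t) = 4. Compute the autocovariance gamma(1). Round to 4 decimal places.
\gamma(1) = -3.4616

Multiply the model equation by X_{t-k} and take expectations. With theta_0 = psi_0 = 1 and psi_j the MA(infinity) weights, this gives
  gamma(k) - sum_i phi_i gamma(k-i) = c_k,
  c_k = sigma^2 * sum_{j=k..q} theta_j psi_{j-k}   (c_k = 0 for k > q),
using gamma(-m) = gamma(m).
psi-weights needed (psi_j = theta_j + sum_i phi_i psi_{j-i}):
  psi_1 = theta_1 + phi_1 = -0.738 + (-0.185) = -0.923
  psi_2 = theta_2 + phi_1 psi_1 = -0.234 + (-0.185)(-0.923) = -0.063245
Right-hand sides:
  c_0 = sigma^2 (1 + theta_1 psi_1 + theta_2 psi_2) = 4 * (1 + (-0.738)(-0.923) + (-0.234)(-0.063245)) = 4 * 1.695973 = 6.783893
  c_1 = sigma^2 (theta_1 + theta_2 psi_1) = 4 * (-0.738 + (-0.234)(-0.923)) = -2.088072
  c_2 = sigma^2 theta_2 = 4 * (-0.234) = -0.936
Equations for k = 0 and k = 1 (AR order 1):
  gamma(0) = phi_1 gamma(1) + c_0
  gamma(1) = phi_1 gamma(0) + c_1
Substituting the second into the first: gamma(0) (1 - phi_1^2) = c_0 + phi_1 c_1, so
  gamma(0) = (c_0 + phi_1 c_1) / (1 - phi_1^2) = (6.783893 + (-0.185)(-2.088072)) / (1 - (-0.185)^2) = 7.170187 / 0.965775 = 7.424283.
  gamma(1) = phi_1 gamma(0) + c_1 = (-0.185)(7.424283) + (-2.088072) = -3.461564.
Therefore gamma(1) = -3.4616 (to 4 decimal places).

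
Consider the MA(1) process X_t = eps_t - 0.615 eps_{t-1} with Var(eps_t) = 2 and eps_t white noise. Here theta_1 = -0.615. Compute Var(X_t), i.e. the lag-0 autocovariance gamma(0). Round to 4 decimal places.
\gamma(0) = 2.7565

For an MA(q) process X_t = eps_t + sum_i theta_i eps_{t-i} with
Var(eps_t) = sigma^2, the variance is
  gamma(0) = sigma^2 * (1 + sum_i theta_i^2).
  sum_i theta_i^2 = (-0.615)^2 = 0.378225.
  gamma(0) = 2 * (1 + 0.378225) = 2 * 1.378225 = 2.75645, which rounds to 2.7565.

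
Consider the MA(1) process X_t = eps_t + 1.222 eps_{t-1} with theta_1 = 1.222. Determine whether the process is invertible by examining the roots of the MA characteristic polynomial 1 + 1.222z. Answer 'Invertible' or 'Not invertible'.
\text{Not invertible}

The MA(q) characteristic polynomial is P(z) = 1 + 1.222z.
Invertibility requires all roots to lie outside the unit circle, i.e. |z| > 1 for every root.
This is linear in z: 1 + (1.222) z = 0  =>  z = -1/(1.222) = -0.818331,  |z| = 0.818331.
Moduli of all roots: 0.8183.
All moduli strictly greater than 1? No.
Verdict: Not invertible.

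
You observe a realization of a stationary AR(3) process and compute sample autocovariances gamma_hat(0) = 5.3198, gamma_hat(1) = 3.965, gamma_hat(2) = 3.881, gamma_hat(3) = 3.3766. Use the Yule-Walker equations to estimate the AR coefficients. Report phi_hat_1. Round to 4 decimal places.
\hat\phi_{1} = 0.4410

The Yule-Walker equations for an AR(p) process read, in matrix form,
  Gamma_p phi = r_p,   with   (Gamma_p)_{ij} = gamma(|i - j|),
                       (r_p)_i = gamma(i),   i,j = 1..p.
Substitute the sample gammas (Toeplitz matrix and right-hand side of size 3):
  Gamma_p = [[5.3198, 3.965, 3.881], [3.965, 5.3198, 3.965], [3.881, 3.965, 5.3198]]
  r_p     = [3.965, 3.881, 3.3766]
Written out (R1..R3):
  (R1) 5.3198 phi_1 + 3.965 phi_2 + 3.881 phi_3 = 3.965
  (R2) 3.965 phi_1 + 5.3198 phi_2 + 3.965 phi_3 = 3.881
  (R3) 3.881 phi_1 + 3.965 phi_2 + 5.3198 phi_3 = 3.3766
Gaussian elimination:
  R2 <- R2 - (3.965/5.3198) R1 = R2 - (0.745329) R1:  2.364571 phi_2 + 1.072379 phi_3 = 0.925771
  R3 <- R3 - (3.881/5.3198) R1 = R3 - (0.729539) R1:  1.072379 phi_2 + 2.48846 phi_3 = 0.483979
  R3 <- R3 - (1.072379/2.364571) R2 = R3 - (0.453519) R2:  2.002116 phi_3 = 0.064124
Back-substitution:
  phi_hat_3 = 0.064124 / 2.002116 = 0.032028
  phi_hat_2 = (0.925771 - (1.072379)(0.032028)) / 2.364571 = 0.376992
  phi_hat_1 = (3.965 - (3.965)(0.376992) - (3.881)(0.032028)) / 5.3198 = 0.44098
So phi_hat = [0.4410, 0.3770, 0.0320].
Therefore phi_hat_1 = 0.4410.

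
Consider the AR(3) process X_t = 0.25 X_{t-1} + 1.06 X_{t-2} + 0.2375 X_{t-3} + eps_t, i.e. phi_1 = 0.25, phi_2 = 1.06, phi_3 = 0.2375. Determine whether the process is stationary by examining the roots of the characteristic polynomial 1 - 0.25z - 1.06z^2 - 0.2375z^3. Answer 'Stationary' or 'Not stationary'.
\text{Not stationary}

The AR(p) characteristic polynomial is P(z) = 1 - 0.25z - 1.06z^2 - 0.2375z^3.
Stationarity requires all roots to lie outside the unit circle, i.e. |z| > 1 for every root.
Degree 3: look for a simple real root z0 first, then factor out (1 - z/z0) and solve the remaining quadratic.
Testing z0 = 0.8: P(0.8) = 1 + (-0.25)(0.8) + (-1.06)(0.8)^2 + (-0.2375)(0.8)^3
  = 1 + (-0.2) + (-0.6784) + (-0.1216) = 0.  So z_0 = 0.8 is a root, |z_0| = 0.8.
Divide out the factor (1 - 1.25 z) = (1 - z/z0) (since 1/z0 = 1.25):
  P(z) = (1 - 1.25 z)(1 + (1) z + (0.19) z^2)
  [check: z-coef 1 - (1.25) = -0.25; z^2-coef 0.19 - (1.25)(1) = -1.06; z^3-coef -(1.25)(0.19) = -0.2375.]
Remaining roots from the quadratic factor 1 + (1) z + (0.19) z^2:
  Set 1 + (1) z + (0.19) z^2 = 0, i.e. a z^2 + b z + c = 0 with a = 0.19, b = 1, c = 1.
  Discriminant D = b^2 - 4ac = (1)^2 - 4*(0.19)*1 = 1 - (0.76) = 0.24.
  D >= 0, so the roots are real: z = (-b +/- sqrt(D)) / (2a) = (-1 +/- 0.489898) / (0.38).
    z_1 = (-1 + 0.489898) / (0.38) = -1.3424,   |z_1| = 1.3424.
    z_2 = (-1 - 0.489898) / (0.38) = -3.9208,   |z_2| = 3.9208.
Moduli of all roots: 0.8000, 1.3424, 3.9208.
All moduli strictly greater than 1? No.
Verdict: Not stationary.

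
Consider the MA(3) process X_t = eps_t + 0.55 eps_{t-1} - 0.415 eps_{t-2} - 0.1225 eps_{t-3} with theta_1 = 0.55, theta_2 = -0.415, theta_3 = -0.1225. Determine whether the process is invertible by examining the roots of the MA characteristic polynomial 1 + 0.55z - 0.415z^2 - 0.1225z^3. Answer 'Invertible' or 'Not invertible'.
\text{Invertible}

The MA(q) characteristic polynomial is P(z) = 1 + 0.55z - 0.415z^2 - 0.1225z^3.
Invertibility requires all roots to lie outside the unit circle, i.e. |z| > 1 for every root.
Degree 3: look for a simple real root z0 first, then factor out (1 - z/z0) and solve the remaining quadratic.
Testing z0 = -4: P(-4) = 1 + (0.55)(-4) + (-0.415)(-4)^2 + (-0.1225)(-4)^3
  = 1 + (-2.2) + (-6.64) + (7.84) = 0.  So z_0 = -4 is a root, |z_0| = 4.
Divide out the factor (1 + 0.25 z) = (1 - z/z0) (since 1/z0 = -0.25):
  P(z) = (1 + 0.25 z)(1 + (0.3) z + (-0.49) z^2)
  [check: z-coef 0.3 - (-0.25) = 0.55; z^2-coef -0.49 - (-0.25)(0.3) = -0.415; z^3-coef -(-0.25)(-0.49) = -0.1225.]
Remaining roots from the quadratic factor 1 + (0.3) z + (-0.49) z^2:
  Set 1 + (0.3) z + (-0.49) z^2 = 0, i.e. a z^2 + b z + c = 0 with a = -0.49, b = 0.3, c = 1.
  Discriminant D = b^2 - 4ac = (0.3)^2 - 4*(-0.49)*1 = 0.09 - (-1.96) = 2.05.
  D >= 0, so the roots are real: z = (-b +/- sqrt(D)) / (2a) = (-0.3 +/- 1.431782) / (-0.98).
    z_1 = (-0.3 + 1.431782) / (-0.98) = -1.1549,   |z_1| = 1.1549.
    z_2 = (-0.3 - 1.431782) / (-0.98) = 1.7671,   |z_2| = 1.7671.
Moduli of all roots: 4.0000, 1.1549, 1.7671.
All moduli strictly greater than 1? Yes.
Verdict: Invertible.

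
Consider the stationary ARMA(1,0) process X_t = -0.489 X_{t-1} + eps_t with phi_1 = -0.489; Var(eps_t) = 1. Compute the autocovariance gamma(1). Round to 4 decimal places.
\gamma(1) = -0.6427

Multiply the model equation by X_{t-k} and take expectations. With theta_0 = psi_0 = 1 and psi_j the MA(infinity) weights, this gives
  gamma(k) - sum_i phi_i gamma(k-i) = c_k,
  c_k = sigma^2 * sum_{j=k..q} theta_j psi_{j-k}   (c_k = 0 for k > q),
using gamma(-m) = gamma(m).
Pure AR (q = 0): c_0 = sigma^2 = 1, c_k = 0 for k >= 1.
Equations for k = 0 and k = 1 (AR order 1):
  gamma(0) = phi_1 gamma(1) + c_0
  gamma(1) = phi_1 gamma(0) + c_1
Substituting the second into the first: gamma(0) (1 - phi_1^2) = c_0 + phi_1 c_1, so
  gamma(0) = c_0 / (1 - phi_1^2) = 1 / (1 - (-0.489)^2) = 1 / 0.760879 = 1.314269.
  gamma(1) = phi_1 gamma(0) = (-0.489)(1.314269) = -0.642678.
Therefore gamma(1) = -0.6427 (to 4 decimal places).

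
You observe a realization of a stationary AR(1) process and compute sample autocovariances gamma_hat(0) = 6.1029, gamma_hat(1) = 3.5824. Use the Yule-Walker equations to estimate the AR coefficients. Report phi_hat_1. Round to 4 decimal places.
\hat\phi_{1} = 0.5870

The Yule-Walker equations for an AR(p) process read, in matrix form,
  Gamma_p phi = r_p,   with   (Gamma_p)_{ij} = gamma(|i - j|),
                       (r_p)_i = gamma(i),   i,j = 1..p.
Substitute the sample gammas (Toeplitz matrix and right-hand side of size 1):
  Gamma_p = [[6.1029]]
  r_p     = [3.5824]
With p = 1 this is the single equation gamma(0) phi_1 = gamma(1):
  phi_hat_1 = gamma(1) / gamma(0) = 3.5824 / 6.1029 = 0.5870.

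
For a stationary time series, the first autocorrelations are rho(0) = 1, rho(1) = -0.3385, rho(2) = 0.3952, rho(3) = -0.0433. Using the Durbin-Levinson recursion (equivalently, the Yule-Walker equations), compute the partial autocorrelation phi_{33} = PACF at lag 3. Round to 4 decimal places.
\phi_{33} = 0.1951

The PACF at lag k is phi_{kk}, the last component of the solution
to the Yule-Walker system G_k phi = r_k where
  (G_k)_{ij} = rho(|i - j|), (r_k)_i = rho(i), i,j = 1..k.
Equivalently, Durbin-Levinson gives phi_{kk} iteratively:
  phi_{11} = rho(1)
  phi_{kk} = [rho(k) - sum_{j=1..k-1} phi_{k-1,j} rho(k-j)]
            / [1 - sum_{j=1..k-1} phi_{k-1,j} rho(j)],
  phi_{k,j} = phi_{k-1,j} - phi_{kk} phi_{k-1,k-j},  j = 1..k-1.
Step k = 1:
  phi_11 = rho(1) = -0.3385.
Step k = 2:
  phi_22 = [rho(2) - phi_11 rho(1)] / [1 - phi_11 rho(1)] = [0.3952 - (-0.3385)(-0.3385)] / [1 - (-0.3385)(-0.3385)]
         = 0.28061775 / 0.88541775 = 0.316933.
  Update: phi_21 = phi_11 - phi_22 phi_11 = -0.3385 - (0.316933)(-0.3385) = -0.231218.
Step k = 3:
  phi_33 = [rho(3) - phi_21 rho(2) - phi_22 rho(1)] / [1 - phi_21 rho(1) - phi_22 rho(2)]
    numerator   = -0.0433 - (-0.231218)(0.3952) - (0.316933)(-0.3385) = 0.15535916
    denominator = 1 - (-0.231218)(-0.3385) - (0.316933)(0.3952) = 0.79648084
  phi_33 = 0.15535916 / 0.79648084 = 0.1951.
Therefore phi_{33} = 0.1951.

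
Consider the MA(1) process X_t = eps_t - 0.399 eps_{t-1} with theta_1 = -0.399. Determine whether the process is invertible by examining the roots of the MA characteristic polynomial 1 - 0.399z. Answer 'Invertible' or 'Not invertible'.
\text{Invertible}

The MA(q) characteristic polynomial is P(z) = 1 - 0.399z.
Invertibility requires all roots to lie outside the unit circle, i.e. |z| > 1 for every root.
This is linear in z: 1 + (-0.399) z = 0  =>  z = -1/(-0.399) = 2.506266,  |z| = 2.506266.
Moduli of all roots: 2.5063.
All moduli strictly greater than 1? Yes.
Verdict: Invertible.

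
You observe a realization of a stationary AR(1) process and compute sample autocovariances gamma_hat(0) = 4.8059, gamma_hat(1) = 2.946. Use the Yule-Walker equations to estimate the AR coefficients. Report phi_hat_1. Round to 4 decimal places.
\hat\phi_{1} = 0.6130

The Yule-Walker equations for an AR(p) process read, in matrix form,
  Gamma_p phi = r_p,   with   (Gamma_p)_{ij} = gamma(|i - j|),
                       (r_p)_i = gamma(i),   i,j = 1..p.
Substitute the sample gammas (Toeplitz matrix and right-hand side of size 1):
  Gamma_p = [[4.8059]]
  r_p     = [2.946]
With p = 1 this is the single equation gamma(0) phi_1 = gamma(1):
  phi_hat_1 = gamma(1) / gamma(0) = 2.946 / 4.8059 = 0.6130.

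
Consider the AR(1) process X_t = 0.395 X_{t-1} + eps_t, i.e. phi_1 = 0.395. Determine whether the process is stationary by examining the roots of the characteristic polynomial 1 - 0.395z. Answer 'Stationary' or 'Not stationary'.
\text{Stationary}

The AR(p) characteristic polynomial is P(z) = 1 - 0.395z.
Stationarity requires all roots to lie outside the unit circle, i.e. |z| > 1 for every root.
This is linear in z: 1 + (-0.395) z = 0  =>  z = -1/(-0.395) = 2.531646,  |z| = 2.531646.
Moduli of all roots: 2.5316.
All moduli strictly greater than 1? Yes.
Verdict: Stationary.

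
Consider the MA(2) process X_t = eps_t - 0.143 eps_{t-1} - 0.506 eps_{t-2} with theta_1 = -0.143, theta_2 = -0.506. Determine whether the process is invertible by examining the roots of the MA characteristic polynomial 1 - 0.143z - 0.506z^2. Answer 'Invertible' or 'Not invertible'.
\text{Invertible}

The MA(q) characteristic polynomial is P(z) = 1 - 0.143z - 0.506z^2.
Invertibility requires all roots to lie outside the unit circle, i.e. |z| > 1 for every root.
Set 1 + (-0.143) z + (-0.506) z^2 = 0, i.e. a z^2 + b z + c = 0 with a = -0.506, b = -0.143, c = 1.
Discriminant D = b^2 - 4ac = (-0.143)^2 - 4*(-0.506)*1 = 0.020449 - (-2.024) = 2.044449.
D >= 0, so the roots are real: z = (-b +/- sqrt(D)) / (2a) = (0.143 +/- 1.429842) / (-1.012).
  z_1 = (0.143 + 1.429842) / (-1.012) = -1.5542,   |z_1| = 1.5542.
  z_2 = (0.143 - 1.429842) / (-1.012) = 1.2716,   |z_2| = 1.2716.
Moduli of all roots: 1.5542, 1.2716.
All moduli strictly greater than 1? Yes.
Verdict: Invertible.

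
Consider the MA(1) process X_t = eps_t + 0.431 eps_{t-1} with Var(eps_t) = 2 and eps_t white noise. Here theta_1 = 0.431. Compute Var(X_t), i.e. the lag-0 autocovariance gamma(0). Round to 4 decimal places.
\gamma(0) = 2.3715

For an MA(q) process X_t = eps_t + sum_i theta_i eps_{t-i} with
Var(eps_t) = sigma^2, the variance is
  gamma(0) = sigma^2 * (1 + sum_i theta_i^2).
  sum_i theta_i^2 = (0.431)^2 = 0.185761.
  gamma(0) = 2 * (1 + 0.185761) = 2 * 1.185761 = 2.371522, which rounds to 2.3715.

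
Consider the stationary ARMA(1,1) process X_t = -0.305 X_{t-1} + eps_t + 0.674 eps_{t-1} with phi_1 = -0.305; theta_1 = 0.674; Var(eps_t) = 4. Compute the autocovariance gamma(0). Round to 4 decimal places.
\gamma(0) = 4.6005

Multiply the model equation by X_{t-k} and take expectations. With theta_0 = psi_0 = 1 and psi_j the MA(infinity) weights, this gives
  gamma(k) - sum_i phi_i gamma(k-i) = c_k,
  c_k = sigma^2 * sum_{j=k..q} theta_j psi_{j-k}   (c_k = 0 for k > q),
using gamma(-m) = gamma(m).
psi-weights needed (psi_j = theta_j + sum_i phi_i psi_{j-i}):
  psi_1 = theta_1 + phi_1 = 0.674 + (-0.305) = 0.369
Right-hand sides:
  c_0 = sigma^2 (1 + theta_1 psi_1) = 4 * (1 + (0.674)(0.369)) = 4 * 1.248706 = 4.994824
  c_1 = sigma^2 theta_1 = 4 * (0.674) = 2.696
  c_2 = 0
Equations for k = 0 and k = 1 (AR order 1):
  gamma(0) = phi_1 gamma(1) + c_0
  gamma(1) = phi_1 gamma(0) + c_1
Substituting the second into the first: gamma(0) (1 - phi_1^2) = c_0 + phi_1 c_1, so
  gamma(0) = (c_0 + phi_1 c_1) / (1 - phi_1^2) = (4.994824 + (-0.305)(2.696)) / (1 - (-0.305)^2) = 4.172544 / 0.906975 = 4.600506.
Therefore gamma(0) = 4.6005 (to 4 decimal places).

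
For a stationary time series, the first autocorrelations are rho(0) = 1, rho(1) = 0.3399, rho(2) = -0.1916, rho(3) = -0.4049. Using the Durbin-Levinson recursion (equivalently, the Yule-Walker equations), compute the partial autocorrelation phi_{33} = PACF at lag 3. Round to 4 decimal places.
\phi_{33} = -0.2560

The PACF at lag k is phi_{kk}, the last component of the solution
to the Yule-Walker system G_k phi = r_k where
  (G_k)_{ij} = rho(|i - j|), (r_k)_i = rho(i), i,j = 1..k.
Equivalently, Durbin-Levinson gives phi_{kk} iteratively:
  phi_{11} = rho(1)
  phi_{kk} = [rho(k) - sum_{j=1..k-1} phi_{k-1,j} rho(k-j)]
            / [1 - sum_{j=1..k-1} phi_{k-1,j} rho(j)],
  phi_{k,j} = phi_{k-1,j} - phi_{kk} phi_{k-1,k-j},  j = 1..k-1.
Step k = 1:
  phi_11 = rho(1) = 0.3399.
Step k = 2:
  phi_22 = [rho(2) - phi_11 rho(1)] / [1 - phi_11 rho(1)] = [-0.1916 - (0.3399)(0.3399)] / [1 - (0.3399)(0.3399)]
         = -0.30713201 / 0.88446799 = -0.347251.
  Update: phi_21 = phi_11 - phi_22 phi_11 = 0.3399 - (-0.347251)(0.3399) = 0.45793.
Step k = 3:
  phi_33 = [rho(3) - phi_21 rho(2) - phi_22 rho(1)] / [1 - phi_21 rho(1) - phi_22 rho(2)]
    numerator   = -0.4049 - (0.45793)(-0.1916) - (-0.347251)(0.3399) = -0.19913006
    denominator = 1 - (0.45793)(0.3399) - (-0.347251)(-0.1916) = 0.77781623
  phi_33 = -0.19913006 / 0.77781623 = -0.256.
Therefore phi_{33} = -0.2560.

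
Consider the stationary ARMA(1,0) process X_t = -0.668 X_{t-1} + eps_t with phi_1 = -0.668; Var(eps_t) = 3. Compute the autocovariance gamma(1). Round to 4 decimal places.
\gamma(1) = -3.6188

Multiply the model equation by X_{t-k} and take expectations. With theta_0 = psi_0 = 1 and psi_j the MA(infinity) weights, this gives
  gamma(k) - sum_i phi_i gamma(k-i) = c_k,
  c_k = sigma^2 * sum_{j=k..q} theta_j psi_{j-k}   (c_k = 0 for k > q),
using gamma(-m) = gamma(m).
Pure AR (q = 0): c_0 = sigma^2 = 3, c_k = 0 for k >= 1.
Equations for k = 0 and k = 1 (AR order 1):
  gamma(0) = phi_1 gamma(1) + c_0
  gamma(1) = phi_1 gamma(0) + c_1
Substituting the second into the first: gamma(0) (1 - phi_1^2) = c_0 + phi_1 c_1, so
  gamma(0) = c_0 / (1 - phi_1^2) = 3 / (1 - (-0.668)^2) = 3 / 0.553776 = 5.417353.
  gamma(1) = phi_1 gamma(0) = (-0.668)(5.417353) = -3.618792.
Therefore gamma(1) = -3.6188 (to 4 decimal places).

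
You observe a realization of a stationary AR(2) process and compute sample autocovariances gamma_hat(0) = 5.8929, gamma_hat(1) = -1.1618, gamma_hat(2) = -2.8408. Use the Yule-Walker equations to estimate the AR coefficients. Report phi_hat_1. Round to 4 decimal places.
\hat\phi_{1} = -0.3040

The Yule-Walker equations for an AR(p) process read, in matrix form,
  Gamma_p phi = r_p,   with   (Gamma_p)_{ij} = gamma(|i - j|),
                       (r_p)_i = gamma(i),   i,j = 1..p.
Substitute the sample gammas (Toeplitz matrix and right-hand side of size 2):
  Gamma_p = [[5.8929, -1.1618], [-1.1618, 5.8929]]
  r_p     = [-1.1618, -2.8408]
Written out:
  5.8929 phi_1 - 1.1618 phi_2 = -1.1618
  -1.1618 phi_1 + 5.8929 phi_2 = -2.8408
Solve by Cramer's rule:
  det = gamma(0)^2 - gamma(1)^2 = (5.8929)^2 - (-1.1618)^2 = 34.72627041 - 1.34977924 = 33.37649117
  phi_hat_1 = [gamma(1) gamma(0) - gamma(1) gamma(2)] / det = [(-1.1618)(5.8929) - (-1.1618)(-2.8408)] / 33.37649117 = -10.14681266 / 33.37649117 = -0.304
  phi_hat_2 = [gamma(0) gamma(2) - gamma(1)^2] / det = [(5.8929)(-2.8408) - (-1.1618)^2] / 33.37649117 = -18.09032956 / 33.37649117 = -0.542
So phi_hat = [-0.3040, -0.5420].
Therefore phi_hat_1 = -0.3040.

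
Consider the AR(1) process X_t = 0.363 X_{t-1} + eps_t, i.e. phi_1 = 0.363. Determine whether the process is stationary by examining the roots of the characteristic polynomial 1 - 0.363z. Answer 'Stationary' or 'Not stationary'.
\text{Stationary}

The AR(p) characteristic polynomial is P(z) = 1 - 0.363z.
Stationarity requires all roots to lie outside the unit circle, i.e. |z| > 1 for every root.
This is linear in z: 1 + (-0.363) z = 0  =>  z = -1/(-0.363) = 2.754821,  |z| = 2.754821.
Moduli of all roots: 2.7548.
All moduli strictly greater than 1? Yes.
Verdict: Stationary.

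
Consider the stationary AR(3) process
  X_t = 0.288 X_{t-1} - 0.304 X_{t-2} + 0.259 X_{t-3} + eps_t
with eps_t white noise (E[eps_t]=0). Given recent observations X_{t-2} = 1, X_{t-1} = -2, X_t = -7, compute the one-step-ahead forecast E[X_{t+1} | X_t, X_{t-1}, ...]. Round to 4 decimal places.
E[X_{t+1} \mid \mathcal F_t] = -1.1490

For an AR(p) model X_t = c + sum_i phi_i X_{t-i} + eps_t, the
one-step-ahead conditional mean is
  E[X_{t+1} | X_t, ...] = c + sum_i phi_i X_{t+1-i}.
Substitute known values:
  E[X_{t+1} | ...] = (0.288) * (-7) + (-0.304) * (-2) + (0.259) * (1)
                   = -1.1490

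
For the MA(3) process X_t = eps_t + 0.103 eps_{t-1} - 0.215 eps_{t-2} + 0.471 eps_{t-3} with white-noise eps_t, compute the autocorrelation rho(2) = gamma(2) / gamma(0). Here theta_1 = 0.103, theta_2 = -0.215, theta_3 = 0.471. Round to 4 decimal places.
\rho(2) = -0.1302

For an MA(q) process with theta_0 = 1, the autocovariance is
  gamma(k) = sigma^2 * sum_{i=0..q-k} theta_i * theta_{i+k},
and rho(k) = gamma(k) / gamma(0). Sigma^2 cancels.
  numerator   = (1)*(-0.215) + (0.103)*(0.471) = -0.166487.
  denominator = (1)^2 + (0.103)^2 + (-0.215)^2 + (0.471)^2 = 1.278675.
  rho(2) = -0.166487 / 1.278675 = -0.1302.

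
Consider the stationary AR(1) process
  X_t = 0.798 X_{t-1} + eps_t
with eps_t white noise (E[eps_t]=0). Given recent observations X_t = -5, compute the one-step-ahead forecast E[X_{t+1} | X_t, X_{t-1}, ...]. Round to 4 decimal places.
E[X_{t+1} \mid \mathcal F_t] = -3.9900

For an AR(p) model X_t = c + sum_i phi_i X_{t-i} + eps_t, the
one-step-ahead conditional mean is
  E[X_{t+1} | X_t, ...] = c + sum_i phi_i X_{t+1-i}.
Substitute known values:
  E[X_{t+1} | ...] = (0.798) * (-5)
                   = -3.9900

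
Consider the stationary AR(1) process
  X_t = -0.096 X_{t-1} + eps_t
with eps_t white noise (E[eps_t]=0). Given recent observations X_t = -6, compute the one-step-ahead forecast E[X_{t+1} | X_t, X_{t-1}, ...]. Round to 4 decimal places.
E[X_{t+1} \mid \mathcal F_t] = 0.5760

For an AR(p) model X_t = c + sum_i phi_i X_{t-i} + eps_t, the
one-step-ahead conditional mean is
  E[X_{t+1} | X_t, ...] = c + sum_i phi_i X_{t+1-i}.
Substitute known values:
  E[X_{t+1} | ...] = (-0.096) * (-6)
                   = 0.5760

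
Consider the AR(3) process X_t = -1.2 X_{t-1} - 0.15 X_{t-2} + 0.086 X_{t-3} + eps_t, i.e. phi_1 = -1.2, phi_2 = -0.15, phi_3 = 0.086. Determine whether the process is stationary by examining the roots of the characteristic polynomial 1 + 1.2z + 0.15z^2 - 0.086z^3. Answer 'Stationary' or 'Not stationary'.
\text{Stationary}

The AR(p) characteristic polynomial is P(z) = 1 + 1.2z + 0.15z^2 - 0.086z^3.
Stationarity requires all roots to lie outside the unit circle, i.e. |z| > 1 for every root.
Degree 3: look for a simple real root z0 first, then factor out (1 - z/z0) and solve the remaining quadratic.
Testing z0 = 5: P(5) = 1 + (1.2)(5) + (0.15)(5)^2 + (-0.086)(5)^3
  = 1 + (6) + (3.75) + (-10.75) = 0.  So z_0 = 5 is a root, |z_0| = 5.
Divide out the factor (1 - 0.2 z) = (1 - z/z0) (since 1/z0 = 0.2):
  P(z) = (1 - 0.2 z)(1 + (1.4) z + (0.43) z^2)
  [check: z-coef 1.4 - (0.2) = 1.2; z^2-coef 0.43 - (0.2)(1.4) = 0.15; z^3-coef -(0.2)(0.43) = -0.086.]
Remaining roots from the quadratic factor 1 + (1.4) z + (0.43) z^2:
  Set 1 + (1.4) z + (0.43) z^2 = 0, i.e. a z^2 + b z + c = 0 with a = 0.43, b = 1.4, c = 1.
  Discriminant D = b^2 - 4ac = (1.4)^2 - 4*(0.43)*1 = 1.96 - (1.72) = 0.24.
  D >= 0, so the roots are real: z = (-b +/- sqrt(D)) / (2a) = (-1.4 +/- 0.489898) / (0.86).
    z_1 = (-1.4 + 0.489898) / (0.86) = -1.0583,   |z_1| = 1.0583.
    z_2 = (-1.4 - 0.489898) / (0.86) = -2.1976,   |z_2| = 2.1976.
Moduli of all roots: 5.0000, 1.0583, 2.1976.
All moduli strictly greater than 1? Yes.
Verdict: Stationary.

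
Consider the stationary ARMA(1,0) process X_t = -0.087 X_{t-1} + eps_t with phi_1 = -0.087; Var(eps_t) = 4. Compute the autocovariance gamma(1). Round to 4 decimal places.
\gamma(1) = -0.3507

Multiply the model equation by X_{t-k} and take expectations. With theta_0 = psi_0 = 1 and psi_j the MA(infinity) weights, this gives
  gamma(k) - sum_i phi_i gamma(k-i) = c_k,
  c_k = sigma^2 * sum_{j=k..q} theta_j psi_{j-k}   (c_k = 0 for k > q),
using gamma(-m) = gamma(m).
Pure AR (q = 0): c_0 = sigma^2 = 4, c_k = 0 for k >= 1.
Equations for k = 0 and k = 1 (AR order 1):
  gamma(0) = phi_1 gamma(1) + c_0
  gamma(1) = phi_1 gamma(0) + c_1
Substituting the second into the first: gamma(0) (1 - phi_1^2) = c_0 + phi_1 c_1, so
  gamma(0) = c_0 / (1 - phi_1^2) = 4 / (1 - (-0.087)^2) = 4 / 0.992431 = 4.030507.
  gamma(1) = phi_1 gamma(0) = (-0.087)(4.030507) = -0.350654.
Therefore gamma(1) = -0.3507 (to 4 decimal places).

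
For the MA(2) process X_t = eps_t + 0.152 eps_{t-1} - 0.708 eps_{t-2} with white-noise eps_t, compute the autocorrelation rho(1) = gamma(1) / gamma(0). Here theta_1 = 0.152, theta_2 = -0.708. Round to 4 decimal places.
\rho(1) = 0.0291

For an MA(q) process with theta_0 = 1, the autocovariance is
  gamma(k) = sigma^2 * sum_{i=0..q-k} theta_i * theta_{i+k},
and rho(k) = gamma(k) / gamma(0). Sigma^2 cancels.
  numerator   = (1)*(0.152) + (0.152)*(-0.708) = 0.044384.
  denominator = (1)^2 + (0.152)^2 + (-0.708)^2 = 1.524368.
  rho(1) = 0.044384 / 1.524368 = 0.0291.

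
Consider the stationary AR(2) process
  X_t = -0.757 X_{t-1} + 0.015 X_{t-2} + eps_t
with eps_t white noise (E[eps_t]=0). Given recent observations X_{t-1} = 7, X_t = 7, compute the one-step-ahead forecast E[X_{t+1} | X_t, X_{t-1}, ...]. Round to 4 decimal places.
E[X_{t+1} \mid \mathcal F_t] = -5.1940

For an AR(p) model X_t = c + sum_i phi_i X_{t-i} + eps_t, the
one-step-ahead conditional mean is
  E[X_{t+1} | X_t, ...] = c + sum_i phi_i X_{t+1-i}.
Substitute known values:
  E[X_{t+1} | ...] = (-0.757) * (7) + (0.015) * (7)
                   = -5.1940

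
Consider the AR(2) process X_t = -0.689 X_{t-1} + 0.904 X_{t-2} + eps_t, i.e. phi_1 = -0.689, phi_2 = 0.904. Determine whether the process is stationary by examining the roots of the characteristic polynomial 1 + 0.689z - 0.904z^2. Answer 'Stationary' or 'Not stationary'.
\text{Not stationary}

The AR(p) characteristic polynomial is P(z) = 1 + 0.689z - 0.904z^2.
Stationarity requires all roots to lie outside the unit circle, i.e. |z| > 1 for every root.
Set 1 + (0.689) z + (-0.904) z^2 = 0, i.e. a z^2 + b z + c = 0 with a = -0.904, b = 0.689, c = 1.
Discriminant D = b^2 - 4ac = (0.689)^2 - 4*(-0.904)*1 = 0.474721 - (-3.616) = 4.090721.
D >= 0, so the roots are real: z = (-b +/- sqrt(D)) / (2a) = (-0.689 +/- 2.022553) / (-1.808).
  z_1 = (-0.689 + 2.022553) / (-1.808) = -0.7376,   |z_1| = 0.7376.
  z_2 = (-0.689 - 2.022553) / (-1.808) = 1.4998,   |z_2| = 1.4998.
Moduli of all roots: 0.7376, 1.4998.
All moduli strictly greater than 1? No.
Verdict: Not stationary.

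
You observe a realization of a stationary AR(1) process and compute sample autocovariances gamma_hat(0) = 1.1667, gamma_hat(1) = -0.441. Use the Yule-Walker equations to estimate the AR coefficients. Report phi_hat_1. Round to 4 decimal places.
\hat\phi_{1} = -0.3780

The Yule-Walker equations for an AR(p) process read, in matrix form,
  Gamma_p phi = r_p,   with   (Gamma_p)_{ij} = gamma(|i - j|),
                       (r_p)_i = gamma(i),   i,j = 1..p.
Substitute the sample gammas (Toeplitz matrix and right-hand side of size 1):
  Gamma_p = [[1.1667]]
  r_p     = [-0.441]
With p = 1 this is the single equation gamma(0) phi_1 = gamma(1):
  phi_hat_1 = gamma(1) / gamma(0) = -0.441 / 1.1667 = -0.3780.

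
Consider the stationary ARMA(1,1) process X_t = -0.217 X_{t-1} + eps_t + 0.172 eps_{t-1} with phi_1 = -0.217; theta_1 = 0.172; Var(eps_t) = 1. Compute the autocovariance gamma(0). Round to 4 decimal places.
\gamma(0) = 1.0021

Multiply the model equation by X_{t-k} and take expectations. With theta_0 = psi_0 = 1 and psi_j the MA(infinity) weights, this gives
  gamma(k) - sum_i phi_i gamma(k-i) = c_k,
  c_k = sigma^2 * sum_{j=k..q} theta_j psi_{j-k}   (c_k = 0 for k > q),
using gamma(-m) = gamma(m).
psi-weights needed (psi_j = theta_j + sum_i phi_i psi_{j-i}):
  psi_1 = theta_1 + phi_1 = 0.172 + (-0.217) = -0.045
Right-hand sides:
  c_0 = sigma^2 (1 + theta_1 psi_1) = 1 * (1 + (0.172)(-0.045)) = 1 * 0.99226 = 0.99226
  c_1 = sigma^2 theta_1 = 1 * (0.172) = 0.172
  c_2 = 0
Equations for k = 0 and k = 1 (AR order 1):
  gamma(0) = phi_1 gamma(1) + c_0
  gamma(1) = phi_1 gamma(0) + c_1
Substituting the second into the first: gamma(0) (1 - phi_1^2) = c_0 + phi_1 c_1, so
  gamma(0) = (c_0 + phi_1 c_1) / (1 - phi_1^2) = (0.99226 + (-0.217)(0.172)) / (1 - (-0.217)^2) = 0.954936 / 0.952911 = 1.002125.
Therefore gamma(0) = 1.0021 (to 4 decimal places).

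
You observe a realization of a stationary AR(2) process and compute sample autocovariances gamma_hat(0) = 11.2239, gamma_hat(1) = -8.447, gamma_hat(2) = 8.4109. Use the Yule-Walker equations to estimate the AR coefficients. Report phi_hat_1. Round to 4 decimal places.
\hat\phi_{1} = -0.4350

The Yule-Walker equations for an AR(p) process read, in matrix form,
  Gamma_p phi = r_p,   with   (Gamma_p)_{ij} = gamma(|i - j|),
                       (r_p)_i = gamma(i),   i,j = 1..p.
Substitute the sample gammas (Toeplitz matrix and right-hand side of size 2):
  Gamma_p = [[11.2239, -8.447], [-8.447, 11.2239]]
  r_p     = [-8.447, 8.4109]
Written out:
  11.2239 phi_1 - 8.447 phi_2 = -8.447
  -8.447 phi_1 + 11.2239 phi_2 = 8.4109
Solve by Cramer's rule:
  det = gamma(0)^2 - gamma(1)^2 = (11.2239)^2 - (-8.447)^2 = 125.97593121 - 71.351809 = 54.62412221
  phi_hat_1 = [gamma(1) gamma(0) - gamma(1) gamma(2)] / det = [(-8.447)(11.2239) - (-8.447)(8.4109)] / 54.62412221 = -23.761411 / 54.62412221 = -0.435
  phi_hat_2 = [gamma(0) gamma(2) - gamma(1)^2] / det = [(11.2239)(8.4109) - (-8.447)^2] / 54.62412221 = 23.05129151 / 54.62412221 = 0.422
So phi_hat = [-0.4350, 0.4220].
Therefore phi_hat_1 = -0.4350.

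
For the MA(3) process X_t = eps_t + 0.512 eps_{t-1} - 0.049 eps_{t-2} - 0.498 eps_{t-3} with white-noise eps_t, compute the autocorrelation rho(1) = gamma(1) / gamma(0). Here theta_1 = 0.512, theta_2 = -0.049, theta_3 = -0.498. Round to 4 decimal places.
\rho(1) = 0.3380

For an MA(q) process with theta_0 = 1, the autocovariance is
  gamma(k) = sigma^2 * sum_{i=0..q-k} theta_i * theta_{i+k},
and rho(k) = gamma(k) / gamma(0). Sigma^2 cancels.
  numerator   = (1)*(0.512) + (0.512)*(-0.049) + (-0.049)*(-0.498) = 0.511314.
  denominator = (1)^2 + (0.512)^2 + (-0.049)^2 + (-0.498)^2 = 1.512549.
  rho(1) = 0.511314 / 1.512549 = 0.3380.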